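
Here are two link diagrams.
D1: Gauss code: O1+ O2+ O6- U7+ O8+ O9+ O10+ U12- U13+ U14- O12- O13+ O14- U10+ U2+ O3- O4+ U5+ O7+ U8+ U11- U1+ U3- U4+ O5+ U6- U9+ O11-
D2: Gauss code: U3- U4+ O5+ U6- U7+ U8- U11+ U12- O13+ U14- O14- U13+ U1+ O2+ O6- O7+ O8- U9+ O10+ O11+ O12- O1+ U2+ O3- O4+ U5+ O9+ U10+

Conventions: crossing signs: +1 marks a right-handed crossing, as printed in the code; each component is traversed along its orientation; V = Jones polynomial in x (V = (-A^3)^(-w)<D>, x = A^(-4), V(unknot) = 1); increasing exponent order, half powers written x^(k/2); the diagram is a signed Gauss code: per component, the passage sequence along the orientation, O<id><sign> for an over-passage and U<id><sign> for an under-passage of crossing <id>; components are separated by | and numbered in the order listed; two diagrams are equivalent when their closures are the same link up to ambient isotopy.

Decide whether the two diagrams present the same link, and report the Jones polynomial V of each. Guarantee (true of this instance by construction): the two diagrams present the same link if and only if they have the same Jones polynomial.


same link: yes
V(D1) = x - x^2 + 2x^3 - x^4 + x^5 - x^6  [14 crossings, <D> = -A^-12 + A^-8 - A^-4 + 2 - A^4 + A^8, w = +4]
V(D2) = x - x^2 + 2x^3 - x^4 + x^5 - x^6  [14 crossings, <D> = -A^-12 + A^-8 - A^-4 + 2 - A^4 + A^8, w = +4]
insight: one V(x) for all 2 diagrams — one class (guaranteed)


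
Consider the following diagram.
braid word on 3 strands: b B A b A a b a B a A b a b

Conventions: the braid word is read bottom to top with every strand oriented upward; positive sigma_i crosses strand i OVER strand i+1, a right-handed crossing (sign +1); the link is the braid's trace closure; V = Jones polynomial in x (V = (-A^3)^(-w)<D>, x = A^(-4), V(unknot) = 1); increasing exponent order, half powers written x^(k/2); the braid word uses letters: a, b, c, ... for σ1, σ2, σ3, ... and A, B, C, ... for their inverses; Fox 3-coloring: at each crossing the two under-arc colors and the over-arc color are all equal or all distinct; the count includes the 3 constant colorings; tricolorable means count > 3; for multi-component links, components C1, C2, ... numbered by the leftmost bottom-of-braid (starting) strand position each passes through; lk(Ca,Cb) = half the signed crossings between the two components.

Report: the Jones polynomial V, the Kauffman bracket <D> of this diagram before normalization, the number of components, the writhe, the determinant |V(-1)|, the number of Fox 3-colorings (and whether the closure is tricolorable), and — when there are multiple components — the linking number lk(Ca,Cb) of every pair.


Jones polynomial: V(x) = x - x^2 + 2x^3 - x^4 + x^5 - x^6
<D> = -A^-12 + A^-8 - A^-4 + 2 - A^4 + A^8; writhe +4
components 1, writhe +4 (14 crossings)
3-colorings: 3 of 3^14, det 7 — not tricolorable
note: inverse pairs cancel, leaving σ1⁻¹ σ2 σ2 σ1 σ1 σ2


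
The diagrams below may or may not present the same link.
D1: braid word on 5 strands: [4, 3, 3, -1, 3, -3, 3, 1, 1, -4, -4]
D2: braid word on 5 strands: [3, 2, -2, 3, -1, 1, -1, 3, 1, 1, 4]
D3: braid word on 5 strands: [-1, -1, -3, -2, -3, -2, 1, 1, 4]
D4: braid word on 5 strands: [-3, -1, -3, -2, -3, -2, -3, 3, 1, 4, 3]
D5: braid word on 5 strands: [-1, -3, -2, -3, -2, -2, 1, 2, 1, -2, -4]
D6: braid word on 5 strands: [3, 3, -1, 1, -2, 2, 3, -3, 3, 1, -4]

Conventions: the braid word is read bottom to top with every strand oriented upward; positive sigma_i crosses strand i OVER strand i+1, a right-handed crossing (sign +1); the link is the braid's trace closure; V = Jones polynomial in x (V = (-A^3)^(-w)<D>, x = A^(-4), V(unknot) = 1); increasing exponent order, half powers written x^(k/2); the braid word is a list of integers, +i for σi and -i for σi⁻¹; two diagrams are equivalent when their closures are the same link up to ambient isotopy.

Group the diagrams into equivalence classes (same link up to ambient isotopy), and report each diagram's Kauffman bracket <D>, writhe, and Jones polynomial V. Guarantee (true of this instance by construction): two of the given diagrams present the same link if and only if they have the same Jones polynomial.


grouping into links: {D1, D2, D6} | {D3, D4, D5}
V(D1) = -x^(1/2) - x^(3/2) - x^(5/2) + x^(9/2)  (w +3, c 11, <D> = -A^-9 + A^-1 + A^3 + A^7)
D2 (bracket -A^-3 + A^5 + A^9 + A^13; 11 crossings at w = +5): V = -x^(1/2) - x^(3/2) - x^(5/2) + x^(9/2)
D3 (bracket A^-7 + A^-3 + A - A^9; 9 crossings at w = -3): V = x^(-9/2) - x^(-5/2) - x^(-3/2) - x^(-1/2)
V(D4) = x^(-9/2) - x^(-5/2) - x^(-3/2) - x^(-1/2)  [11 crossings, <D> = A^-7 + A^-3 + A - A^9, w = -3]
V(D5) = x^(-9/2) - x^(-5/2) - x^(-3/2) - x^(-1/2)  [11 crossings, <D> = A^-13 + A^-9 + A^-5 - A^3, w = -5]
V(D6) = -x^(1/2) - x^(3/2) - x^(5/2) + x^(9/2)  (w +3, c 11, <D> = -A^-9 + A^-1 + A^3 + A^7)
key observation: 2 classes among 6 diagrams; unequal V(x) rules out equality


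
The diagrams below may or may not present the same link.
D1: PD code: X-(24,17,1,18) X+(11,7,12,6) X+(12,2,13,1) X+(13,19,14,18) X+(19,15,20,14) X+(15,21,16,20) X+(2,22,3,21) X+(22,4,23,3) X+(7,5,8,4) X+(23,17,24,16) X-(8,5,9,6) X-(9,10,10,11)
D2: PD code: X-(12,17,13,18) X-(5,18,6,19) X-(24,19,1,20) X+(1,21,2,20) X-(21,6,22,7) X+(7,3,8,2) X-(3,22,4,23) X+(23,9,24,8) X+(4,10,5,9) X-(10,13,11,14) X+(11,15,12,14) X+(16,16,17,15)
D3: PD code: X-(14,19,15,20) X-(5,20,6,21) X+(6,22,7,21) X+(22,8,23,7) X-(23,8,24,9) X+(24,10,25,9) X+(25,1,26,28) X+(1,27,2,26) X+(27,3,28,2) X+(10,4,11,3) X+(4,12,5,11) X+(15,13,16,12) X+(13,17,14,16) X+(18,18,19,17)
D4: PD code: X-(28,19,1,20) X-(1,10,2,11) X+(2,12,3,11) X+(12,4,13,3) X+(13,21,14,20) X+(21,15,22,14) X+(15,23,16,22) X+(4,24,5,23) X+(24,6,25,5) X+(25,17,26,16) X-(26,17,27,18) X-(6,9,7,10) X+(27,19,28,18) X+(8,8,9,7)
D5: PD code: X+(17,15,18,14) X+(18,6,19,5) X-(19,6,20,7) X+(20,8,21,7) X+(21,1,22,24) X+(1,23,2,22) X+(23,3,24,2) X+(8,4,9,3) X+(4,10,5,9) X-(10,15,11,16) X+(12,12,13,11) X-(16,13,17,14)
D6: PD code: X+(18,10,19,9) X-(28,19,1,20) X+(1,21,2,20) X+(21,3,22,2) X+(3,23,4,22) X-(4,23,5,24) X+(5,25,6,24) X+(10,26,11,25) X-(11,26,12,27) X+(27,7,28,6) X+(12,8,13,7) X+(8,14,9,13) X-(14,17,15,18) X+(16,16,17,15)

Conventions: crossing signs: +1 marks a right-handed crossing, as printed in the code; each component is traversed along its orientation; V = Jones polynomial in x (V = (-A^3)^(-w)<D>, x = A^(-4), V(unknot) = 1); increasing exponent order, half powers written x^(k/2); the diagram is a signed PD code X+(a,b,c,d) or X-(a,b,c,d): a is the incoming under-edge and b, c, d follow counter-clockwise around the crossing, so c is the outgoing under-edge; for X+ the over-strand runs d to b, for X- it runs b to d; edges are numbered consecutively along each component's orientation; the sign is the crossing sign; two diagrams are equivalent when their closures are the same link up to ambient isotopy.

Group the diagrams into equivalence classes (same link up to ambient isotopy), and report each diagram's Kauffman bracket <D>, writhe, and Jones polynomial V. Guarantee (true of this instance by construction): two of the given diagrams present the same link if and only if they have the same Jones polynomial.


grouping into links: {D1, D3, D4, D5, D6} | {D2}
V(D1) = x^2 + 2x^4 - 2x^5 + x^6 - 2x^7 + x^8  (w +6, c 12, <D> = A^-14 - 2A^-10 + A^-6 - 2A^-2 + 2A^2 + A^10)
D2 (bracket A^-8 - A^-4 + 1 - A^4 + A^8; 12 crossings at w = 0): V = x^-2 - x^-1 + 1 - x + x^2
V(D3) = x^2 + 2x^4 - 2x^5 + x^6 - 2x^7 + x^8  (w +8, c 14, <D> = A^-8 - 2A^-4 + 1 - 2A^4 + 2A^8 + A^16)
D4 (bracket A^-14 - 2A^-10 + A^-6 - 2A^-2 + 2A^2 + A^10; 14 crossings at w = +6): V = x^2 + 2x^4 - 2x^5 + x^6 - 2x^7 + x^8
D5 (bracket A^-14 - 2A^-10 + A^-6 - 2A^-2 + 2A^2 + A^10; 12 crossings at w = +6): V = x^2 + 2x^4 - 2x^5 + x^6 - 2x^7 + x^8
V(D6) = x^2 + 2x^4 - 2x^5 + x^6 - 2x^7 + x^8  [14 crossings, <D> = A^-14 - 2A^-10 + A^-6 - 2A^-2 + 2A^2 + A^10, w = +6]
why: V(x) takes 2 values over 6 diagrams, fixing the grouping


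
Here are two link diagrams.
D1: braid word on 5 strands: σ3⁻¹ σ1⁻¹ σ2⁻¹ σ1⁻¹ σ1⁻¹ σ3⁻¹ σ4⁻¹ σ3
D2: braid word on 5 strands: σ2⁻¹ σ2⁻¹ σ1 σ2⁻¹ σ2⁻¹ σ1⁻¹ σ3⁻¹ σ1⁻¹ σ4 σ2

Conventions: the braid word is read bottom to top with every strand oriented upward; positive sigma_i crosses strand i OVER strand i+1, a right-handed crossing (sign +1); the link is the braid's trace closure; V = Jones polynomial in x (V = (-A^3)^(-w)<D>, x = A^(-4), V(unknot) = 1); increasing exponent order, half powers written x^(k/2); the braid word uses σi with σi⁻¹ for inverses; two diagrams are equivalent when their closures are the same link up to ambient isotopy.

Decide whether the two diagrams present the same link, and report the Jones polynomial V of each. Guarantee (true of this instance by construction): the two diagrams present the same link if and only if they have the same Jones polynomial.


same link: no
V(D1) = -x^-4 + x^-3 + x^-1  [8 crossings, <D> = A^-14 + A^-6 - A^-2, w = -6]
V(D2) = -x^-6 + x^-5 - x^-4 + 2x^-3 - x^-2 + x^-1  (w -4, c 10, <D> = A^-8 - A^-4 + 2 - A^4 + A^8 - A^12)
note: comparing 2 Jones polynomials yields 2 groups


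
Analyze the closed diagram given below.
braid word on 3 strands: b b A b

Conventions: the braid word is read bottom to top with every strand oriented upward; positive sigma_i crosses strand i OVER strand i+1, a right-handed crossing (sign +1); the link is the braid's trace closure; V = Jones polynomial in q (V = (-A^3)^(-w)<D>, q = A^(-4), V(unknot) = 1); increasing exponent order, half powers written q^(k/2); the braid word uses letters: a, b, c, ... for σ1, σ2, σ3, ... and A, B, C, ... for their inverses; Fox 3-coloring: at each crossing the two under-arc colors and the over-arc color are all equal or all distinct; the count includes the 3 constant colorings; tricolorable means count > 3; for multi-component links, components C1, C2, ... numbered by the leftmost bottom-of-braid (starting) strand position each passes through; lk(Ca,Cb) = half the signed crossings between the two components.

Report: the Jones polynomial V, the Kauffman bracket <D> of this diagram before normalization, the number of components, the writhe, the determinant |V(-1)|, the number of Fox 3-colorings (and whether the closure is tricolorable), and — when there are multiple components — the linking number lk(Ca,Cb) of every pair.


V(q) = q + q^3 - q^4
bracket: -A^-10 + A^-6 + A^2, w = +2
1 component, writhe +2, over 4 crossings
det 3, colorings 9 of 3^4 — tricolorable
observation: |V(-1)| = 3: so tricolorable, since 3 divides 3


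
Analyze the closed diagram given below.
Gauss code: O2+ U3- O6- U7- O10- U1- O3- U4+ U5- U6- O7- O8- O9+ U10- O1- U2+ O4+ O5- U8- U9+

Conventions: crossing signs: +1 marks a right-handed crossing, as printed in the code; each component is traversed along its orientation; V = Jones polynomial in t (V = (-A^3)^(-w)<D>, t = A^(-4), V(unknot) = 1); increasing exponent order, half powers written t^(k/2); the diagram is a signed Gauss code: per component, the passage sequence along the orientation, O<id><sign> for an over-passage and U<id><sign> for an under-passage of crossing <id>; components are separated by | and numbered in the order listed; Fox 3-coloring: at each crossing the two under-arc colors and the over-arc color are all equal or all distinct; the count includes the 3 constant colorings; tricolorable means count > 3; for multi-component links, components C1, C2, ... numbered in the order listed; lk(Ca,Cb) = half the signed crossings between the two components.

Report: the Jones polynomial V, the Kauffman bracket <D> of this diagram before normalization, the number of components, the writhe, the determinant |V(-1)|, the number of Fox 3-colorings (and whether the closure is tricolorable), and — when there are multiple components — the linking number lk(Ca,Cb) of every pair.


V = -t^-7 + t^-6 - t^-5 + t^-4 + t^-2
<D> = A^-4 + A^4 - A^8 + A^12 - A^16 (w = -4)
1 component over 10 crossings, w = -4
3 Fox colorings among 3^10, |V(-1)| = 5: not tricolorable
why: |V(-1)| = 5: so not tricolorable, since 3 does not divide 5


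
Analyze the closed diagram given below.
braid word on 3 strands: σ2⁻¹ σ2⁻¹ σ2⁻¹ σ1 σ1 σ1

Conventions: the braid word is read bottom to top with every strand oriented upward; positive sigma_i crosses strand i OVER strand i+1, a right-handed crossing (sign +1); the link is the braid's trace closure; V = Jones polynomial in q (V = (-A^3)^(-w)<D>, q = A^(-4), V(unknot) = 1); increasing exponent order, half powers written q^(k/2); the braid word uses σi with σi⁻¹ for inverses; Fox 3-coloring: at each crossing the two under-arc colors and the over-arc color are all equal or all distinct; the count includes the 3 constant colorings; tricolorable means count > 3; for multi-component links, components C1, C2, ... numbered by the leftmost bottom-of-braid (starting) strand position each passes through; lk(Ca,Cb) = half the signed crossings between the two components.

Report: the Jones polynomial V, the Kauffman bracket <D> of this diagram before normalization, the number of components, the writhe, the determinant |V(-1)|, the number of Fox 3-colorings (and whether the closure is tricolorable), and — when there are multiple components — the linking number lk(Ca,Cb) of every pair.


V = -q^-3 + q^-2 - q^-1 + 3 - q + q^2 - q^3
<D> = -A^-12 + A^-8 - A^-4 + 3 - A^4 + A^8 - A^12 (w = 0)
1 component over 6 crossings, w = 0
27 Fox colorings among 3^6, |V(-1)| = 9: tricolorable
why: |V(-1)| = 9: so tricolorable, since 3 divides 9


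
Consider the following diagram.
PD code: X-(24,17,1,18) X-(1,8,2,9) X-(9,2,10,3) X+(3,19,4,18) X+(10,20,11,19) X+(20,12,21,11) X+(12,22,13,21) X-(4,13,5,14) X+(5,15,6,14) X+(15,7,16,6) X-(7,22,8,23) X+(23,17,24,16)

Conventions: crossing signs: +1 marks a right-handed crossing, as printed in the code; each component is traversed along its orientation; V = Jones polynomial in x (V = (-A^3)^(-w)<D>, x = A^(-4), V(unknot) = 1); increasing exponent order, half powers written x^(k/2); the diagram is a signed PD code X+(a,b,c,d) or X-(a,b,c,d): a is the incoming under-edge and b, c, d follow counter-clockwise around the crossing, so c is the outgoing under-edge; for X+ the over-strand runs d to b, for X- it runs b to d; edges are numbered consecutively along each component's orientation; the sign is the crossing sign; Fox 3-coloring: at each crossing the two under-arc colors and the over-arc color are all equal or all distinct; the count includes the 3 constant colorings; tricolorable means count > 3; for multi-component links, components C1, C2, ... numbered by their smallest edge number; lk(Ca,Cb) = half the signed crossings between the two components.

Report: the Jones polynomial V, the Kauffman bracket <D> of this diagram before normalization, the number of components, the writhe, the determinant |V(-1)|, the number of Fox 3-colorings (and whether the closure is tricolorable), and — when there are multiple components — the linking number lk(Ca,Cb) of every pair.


V(x) = -x^-1 + 2 - x + 2x^2 - x^3 + x^4 - x^5
bracket: -A^-14 + A^-10 - A^-6 + 2A^-2 - A^2 + 2A^6 - A^10, w = +2
1 component, writhe +2, over 12 crossings
det 9, colorings 9 of 3^12 — tricolorable
observation: det 9 = |V(-1)|; divisible by 3, so tricolorable


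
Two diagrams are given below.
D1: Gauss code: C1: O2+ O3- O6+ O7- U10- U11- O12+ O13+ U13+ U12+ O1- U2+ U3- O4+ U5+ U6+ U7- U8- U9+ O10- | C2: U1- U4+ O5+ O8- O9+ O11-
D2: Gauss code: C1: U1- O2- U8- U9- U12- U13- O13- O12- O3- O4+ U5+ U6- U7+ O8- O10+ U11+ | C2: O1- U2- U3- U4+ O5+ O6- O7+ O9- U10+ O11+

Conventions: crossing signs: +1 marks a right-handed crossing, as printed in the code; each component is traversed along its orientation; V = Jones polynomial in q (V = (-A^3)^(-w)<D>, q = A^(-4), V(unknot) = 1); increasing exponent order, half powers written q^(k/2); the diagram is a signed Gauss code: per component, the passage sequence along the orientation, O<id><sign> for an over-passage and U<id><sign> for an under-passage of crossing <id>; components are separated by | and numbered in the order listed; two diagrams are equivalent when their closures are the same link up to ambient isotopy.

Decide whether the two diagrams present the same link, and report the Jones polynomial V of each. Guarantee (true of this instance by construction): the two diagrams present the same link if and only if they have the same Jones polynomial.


same link: yes
V(D1) = -q^(-1/2) - q^(1/2)  [13 crossings, <D> = A + A^5, w = +1]
V(D2) = -q^(-1/2) - q^(1/2)  (w -3, c 13, <D> = A^-11 + A^-7)
note: Reidemeister moves carry D1 (13 crossings) to D2 (13)


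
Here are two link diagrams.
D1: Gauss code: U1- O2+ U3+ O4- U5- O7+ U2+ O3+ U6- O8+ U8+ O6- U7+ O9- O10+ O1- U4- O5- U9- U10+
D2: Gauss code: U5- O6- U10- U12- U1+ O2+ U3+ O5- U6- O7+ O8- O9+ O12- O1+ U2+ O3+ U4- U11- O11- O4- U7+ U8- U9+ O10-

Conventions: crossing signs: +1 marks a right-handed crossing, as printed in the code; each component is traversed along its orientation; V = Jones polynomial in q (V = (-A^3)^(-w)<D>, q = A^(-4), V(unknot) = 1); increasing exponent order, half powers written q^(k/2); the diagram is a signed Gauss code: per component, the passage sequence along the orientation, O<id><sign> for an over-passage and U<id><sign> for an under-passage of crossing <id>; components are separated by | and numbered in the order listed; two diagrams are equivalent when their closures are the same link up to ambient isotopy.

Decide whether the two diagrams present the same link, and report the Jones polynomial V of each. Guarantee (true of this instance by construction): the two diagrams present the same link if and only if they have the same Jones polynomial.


same link: yes
V(D1) = -q^-3 + 2q^-2 - 2q^-1 + 3 - 2q + 2q^2 - q^3  [10 crossings, <D> = -A^-12 + 2A^-8 - 2A^-4 + 3 - 2A^4 + 2A^8 - A^12, w = 0]
D2 (bracket -A^-18 + 2A^-14 - 2A^-10 + 3A^-6 - 2A^-2 + 2A^2 - A^6; 12 crossings at w = -2): V = -q^-3 + 2q^-2 - 2q^-1 + 3 - 2q + 2q^2 - q^3
note: all 2 diagrams share one V(q), hence one class


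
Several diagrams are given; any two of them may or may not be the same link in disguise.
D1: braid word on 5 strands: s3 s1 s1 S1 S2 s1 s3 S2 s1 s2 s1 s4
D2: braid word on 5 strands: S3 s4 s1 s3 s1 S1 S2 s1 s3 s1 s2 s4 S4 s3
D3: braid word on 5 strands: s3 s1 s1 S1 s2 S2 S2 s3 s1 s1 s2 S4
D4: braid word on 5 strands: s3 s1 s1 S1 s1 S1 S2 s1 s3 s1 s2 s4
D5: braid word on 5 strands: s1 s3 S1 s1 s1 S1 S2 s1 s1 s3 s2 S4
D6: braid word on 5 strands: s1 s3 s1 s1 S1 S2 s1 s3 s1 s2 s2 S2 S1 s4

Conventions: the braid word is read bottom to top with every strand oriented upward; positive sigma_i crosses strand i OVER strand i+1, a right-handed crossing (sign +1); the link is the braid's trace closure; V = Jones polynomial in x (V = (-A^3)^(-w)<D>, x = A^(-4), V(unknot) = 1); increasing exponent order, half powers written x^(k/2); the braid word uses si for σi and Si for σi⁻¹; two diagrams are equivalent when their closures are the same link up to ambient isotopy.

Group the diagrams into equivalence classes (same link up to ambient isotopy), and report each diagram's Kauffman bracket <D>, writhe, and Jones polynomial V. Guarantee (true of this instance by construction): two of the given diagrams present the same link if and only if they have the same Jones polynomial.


grouping into links: {D1, D2, D3, D4, D5, D6}
V(D1) = x - x^2 + 2x^3 - x^4 + x^5 - x^6  (w +6, c 12, <D> = -A^-6 + A^-2 - A^2 + 2A^6 - A^10 + A^14)
V(D2) = x - x^2 + 2x^3 - x^4 + x^5 - x^6  (w +6, c 14, <D> = -A^-6 + A^-2 - A^2 + 2A^6 - A^10 + A^14)
D3 (bracket -A^-12 + A^-8 - A^-4 + 2 - A^4 + A^8; 12 crossings at w = +4): V = x - x^2 + 2x^3 - x^4 + x^5 - x^6
V(D4) = x - x^2 + 2x^3 - x^4 + x^5 - x^6  (w +6, c 12, <D> = -A^-6 + A^-2 - A^2 + 2A^6 - A^10 + A^14)
V(D5) = x - x^2 + 2x^3 - x^4 + x^5 - x^6  (w +4, c 12, <D> = -A^-12 + A^-8 - A^-4 + 2 - A^4 + A^8)
V(D6) = x - x^2 + 2x^3 - x^4 + x^5 - x^6  [14 crossings, <D> = -A^-6 + A^-2 - A^2 + 2A^6 - A^10 + A^14, w = +6]
why: all 6 diagrams share one V(x), hence one class


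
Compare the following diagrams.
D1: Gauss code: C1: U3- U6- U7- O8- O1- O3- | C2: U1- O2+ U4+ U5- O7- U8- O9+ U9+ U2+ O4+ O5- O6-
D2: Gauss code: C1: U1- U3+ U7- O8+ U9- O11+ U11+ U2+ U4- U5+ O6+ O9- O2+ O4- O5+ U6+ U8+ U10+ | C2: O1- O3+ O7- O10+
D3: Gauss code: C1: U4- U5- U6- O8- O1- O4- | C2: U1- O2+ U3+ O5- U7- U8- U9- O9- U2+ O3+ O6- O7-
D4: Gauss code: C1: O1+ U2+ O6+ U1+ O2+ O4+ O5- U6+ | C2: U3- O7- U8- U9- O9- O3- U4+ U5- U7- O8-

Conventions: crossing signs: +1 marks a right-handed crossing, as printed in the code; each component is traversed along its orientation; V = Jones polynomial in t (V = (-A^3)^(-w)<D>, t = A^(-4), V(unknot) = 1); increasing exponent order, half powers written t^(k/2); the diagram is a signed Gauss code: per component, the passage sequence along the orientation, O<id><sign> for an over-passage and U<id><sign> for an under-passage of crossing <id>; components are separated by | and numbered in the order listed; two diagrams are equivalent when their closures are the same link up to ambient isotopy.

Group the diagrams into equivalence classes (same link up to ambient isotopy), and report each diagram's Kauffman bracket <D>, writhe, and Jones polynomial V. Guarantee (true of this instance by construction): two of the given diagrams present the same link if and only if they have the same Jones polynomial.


classes: {D1, D3} | {D2} | {D4}
V(D1) = -t^(-9/2) - t^(-5/2) + t^(-3/2) - t^(-1/2)  [9 crossings, <D> = A^-7 - A^-3 + A + A^9, w = -3]
V(D2) = -t^(-1/2) - t^(1/2)  (w +3, c 11, <D> = A^7 + A^11)
V(D3) = -t^(-9/2) - t^(-5/2) + t^(-3/2) - t^(-1/2)  [9 crossings, <D> = A^-13 - A^-9 + A^-5 + A^3, w = -5]
D4 (bracket -A^-17 + 2A^-5 + 2A^-1 - A^11; 9 crossings at w = -1): V = t^(-7/2) - 2t^(-1/2) - 2t^(1/2) + t^(7/2)
insight: 3 classes among 4 diagrams; unequal V(t) rules out equality


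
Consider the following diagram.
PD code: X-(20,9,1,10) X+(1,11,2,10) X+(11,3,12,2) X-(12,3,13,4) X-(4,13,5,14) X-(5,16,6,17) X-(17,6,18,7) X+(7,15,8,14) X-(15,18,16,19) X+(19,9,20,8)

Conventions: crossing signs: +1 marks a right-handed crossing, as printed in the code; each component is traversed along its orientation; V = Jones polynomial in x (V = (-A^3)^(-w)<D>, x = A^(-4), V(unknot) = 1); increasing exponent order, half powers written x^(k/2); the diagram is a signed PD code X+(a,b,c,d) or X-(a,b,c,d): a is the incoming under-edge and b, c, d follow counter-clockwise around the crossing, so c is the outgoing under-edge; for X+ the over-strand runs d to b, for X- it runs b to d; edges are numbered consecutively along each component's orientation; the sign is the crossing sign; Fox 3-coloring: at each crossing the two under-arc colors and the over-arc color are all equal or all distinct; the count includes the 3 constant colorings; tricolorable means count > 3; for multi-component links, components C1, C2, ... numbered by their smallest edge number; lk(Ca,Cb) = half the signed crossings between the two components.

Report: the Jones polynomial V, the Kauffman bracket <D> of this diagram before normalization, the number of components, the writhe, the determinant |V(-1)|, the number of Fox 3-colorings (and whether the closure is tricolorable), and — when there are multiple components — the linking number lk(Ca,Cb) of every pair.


V = -x^-4 + x^-3 + x^-1
<D> = A^-2 + A^6 - A^10 (w = -2)
1 component over 10 crossings, w = -2
9 Fox colorings among 3^10, |V(-1)| = 3: tricolorable
why: V spans 3 powers of x: at least 3 crossings in any diagram


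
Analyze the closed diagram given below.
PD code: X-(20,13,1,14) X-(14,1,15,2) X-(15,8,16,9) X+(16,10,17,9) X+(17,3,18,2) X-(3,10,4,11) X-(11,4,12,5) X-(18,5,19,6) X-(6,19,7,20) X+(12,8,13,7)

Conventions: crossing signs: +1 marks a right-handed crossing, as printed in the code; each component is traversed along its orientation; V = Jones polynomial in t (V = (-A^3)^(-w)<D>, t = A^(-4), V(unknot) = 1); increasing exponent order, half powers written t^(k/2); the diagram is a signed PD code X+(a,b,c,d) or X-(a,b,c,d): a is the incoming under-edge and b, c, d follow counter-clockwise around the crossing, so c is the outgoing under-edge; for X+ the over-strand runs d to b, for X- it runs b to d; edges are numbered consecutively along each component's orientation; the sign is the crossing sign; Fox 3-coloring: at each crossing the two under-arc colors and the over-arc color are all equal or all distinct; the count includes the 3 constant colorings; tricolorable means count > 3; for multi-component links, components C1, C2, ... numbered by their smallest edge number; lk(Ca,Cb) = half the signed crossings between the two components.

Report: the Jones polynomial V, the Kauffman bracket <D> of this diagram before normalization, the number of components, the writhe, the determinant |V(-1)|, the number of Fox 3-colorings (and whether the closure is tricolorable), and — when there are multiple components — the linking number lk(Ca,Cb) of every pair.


V(t) = -t^-6 + t^-5 - t^-4 + 2t^-3 - t^-2 + t^-1
bracket: A^-8 - A^-4 + 2 - A^4 + A^8 - A^12, w = -4
1 component, writhe -4, over 10 crossings
det 7, colorings 3 of 3^10 — not tricolorable
observation: the span of V is 5, forcing >= 5 crossings in any diagram


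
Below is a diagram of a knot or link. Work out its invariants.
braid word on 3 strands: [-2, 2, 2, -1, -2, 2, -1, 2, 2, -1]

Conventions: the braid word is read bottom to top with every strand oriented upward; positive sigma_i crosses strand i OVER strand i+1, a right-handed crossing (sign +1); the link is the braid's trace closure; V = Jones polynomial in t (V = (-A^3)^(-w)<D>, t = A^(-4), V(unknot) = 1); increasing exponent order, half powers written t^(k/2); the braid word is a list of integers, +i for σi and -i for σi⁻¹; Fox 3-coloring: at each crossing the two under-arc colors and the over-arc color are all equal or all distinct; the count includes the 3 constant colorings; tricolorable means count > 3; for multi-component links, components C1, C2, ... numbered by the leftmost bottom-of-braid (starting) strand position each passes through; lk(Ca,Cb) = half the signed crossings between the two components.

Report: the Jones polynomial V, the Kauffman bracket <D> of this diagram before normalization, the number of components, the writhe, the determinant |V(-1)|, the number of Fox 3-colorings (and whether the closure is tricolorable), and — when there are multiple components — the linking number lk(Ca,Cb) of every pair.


Jones polynomial: V(t) = -t^-3 + 2t^-2 - 2t^-1 + 3 - 2t + 2t^2 - t^3
<D> = -A^-12 + 2A^-8 - 2A^-4 + 3 - 2A^4 + 2A^8 - A^12; writhe 0
components 1, writhe 0 (10 crossings)
3-colorings: 3 of 3^10, det 13 — not tricolorable
note: |V(-1)| = 13: so not tricolorable, since 3 does not divide 13


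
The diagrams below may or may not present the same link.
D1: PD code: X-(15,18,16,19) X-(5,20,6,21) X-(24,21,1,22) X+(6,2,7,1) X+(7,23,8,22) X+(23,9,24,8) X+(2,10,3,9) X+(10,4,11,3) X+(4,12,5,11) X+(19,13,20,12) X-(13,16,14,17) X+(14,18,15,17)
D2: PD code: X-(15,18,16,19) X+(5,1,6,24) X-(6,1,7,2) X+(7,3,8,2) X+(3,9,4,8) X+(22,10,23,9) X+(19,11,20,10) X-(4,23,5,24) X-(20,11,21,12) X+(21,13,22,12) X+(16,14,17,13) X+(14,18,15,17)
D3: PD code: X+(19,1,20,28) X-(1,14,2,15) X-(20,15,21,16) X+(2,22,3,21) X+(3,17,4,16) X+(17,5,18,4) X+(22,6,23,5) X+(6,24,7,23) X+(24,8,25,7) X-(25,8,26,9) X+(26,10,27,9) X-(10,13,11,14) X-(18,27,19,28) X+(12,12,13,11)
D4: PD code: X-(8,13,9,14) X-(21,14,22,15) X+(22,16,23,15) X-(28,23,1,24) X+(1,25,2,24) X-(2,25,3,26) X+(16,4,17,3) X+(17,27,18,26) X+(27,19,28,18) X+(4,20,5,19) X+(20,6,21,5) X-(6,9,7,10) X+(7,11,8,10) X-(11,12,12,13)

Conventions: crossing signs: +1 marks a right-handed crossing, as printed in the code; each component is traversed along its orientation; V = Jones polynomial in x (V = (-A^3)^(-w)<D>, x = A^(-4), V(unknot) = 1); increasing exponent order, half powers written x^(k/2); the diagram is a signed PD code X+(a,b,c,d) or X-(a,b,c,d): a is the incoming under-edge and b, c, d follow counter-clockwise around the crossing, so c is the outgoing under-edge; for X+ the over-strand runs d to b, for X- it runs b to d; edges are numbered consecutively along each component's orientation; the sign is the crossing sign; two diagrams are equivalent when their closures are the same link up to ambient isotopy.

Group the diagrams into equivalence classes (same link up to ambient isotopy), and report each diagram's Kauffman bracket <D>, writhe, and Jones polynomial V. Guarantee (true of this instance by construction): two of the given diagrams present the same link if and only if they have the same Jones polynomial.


grouping into links: {D1, D3, D4} | {D2}
V(D1) = x - x^2 + 2x^3 - x^4 + x^5 - x^6  (w +4, c 12, <D> = -A^-12 + A^-8 - A^-4 + 2 - A^4 + A^8)
D2 (bracket A^12; 12 crossings at w = +4): V = 1
D3 (bracket -A^-12 + A^-8 - A^-4 + 2 - A^4 + A^8; 14 crossings at w = +4): V = x - x^2 + 2x^3 - x^4 + x^5 - x^6
V(D4) = x - x^2 + 2x^3 - x^4 + x^5 - x^6  (w +2, c 14, <D> = -A^-18 + A^-14 - A^-10 + 2A^-6 - A^-2 + A^2)
why: 2 classes among 4 diagrams; unequal V(x) rules out equality


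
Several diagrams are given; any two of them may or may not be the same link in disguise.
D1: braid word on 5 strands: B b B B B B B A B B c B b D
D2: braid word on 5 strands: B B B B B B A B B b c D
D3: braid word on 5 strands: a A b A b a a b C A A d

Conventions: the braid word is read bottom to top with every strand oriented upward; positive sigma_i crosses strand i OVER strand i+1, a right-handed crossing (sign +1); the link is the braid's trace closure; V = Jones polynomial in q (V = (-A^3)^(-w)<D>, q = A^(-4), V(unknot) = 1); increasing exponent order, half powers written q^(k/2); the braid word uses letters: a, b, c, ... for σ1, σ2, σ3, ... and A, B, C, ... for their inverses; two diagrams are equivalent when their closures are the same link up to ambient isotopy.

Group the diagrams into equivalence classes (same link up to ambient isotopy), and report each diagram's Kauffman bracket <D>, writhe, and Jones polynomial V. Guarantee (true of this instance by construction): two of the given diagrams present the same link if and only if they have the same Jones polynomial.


classes: {D1, D2} | {D3}
V(D1) = -q^-10 + q^-9 - q^-8 + q^-7 - q^-6 + q^-5 + q^-3  [14 crossings, <D> = A^-12 + A^-4 - 1 + A^4 - A^8 + A^12 - A^16, w = -8]
V(D2) = -q^-10 + q^-9 - q^-8 + q^-7 - q^-6 + q^-5 + q^-3  (w -8, c 12, <D> = A^-12 + A^-4 - 1 + A^4 - A^8 + A^12 - A^16)
D3 (bracket -A^-14 + A^-10 - A^-6 + 2A^-2 - A^2 + 2A^6 - A^10; 12 crossings at w = +2): V = -q^-1 + 2 - q + 2q^2 - q^3 + q^4 - q^5
note: 2 values of V(q) split the 3 diagrams


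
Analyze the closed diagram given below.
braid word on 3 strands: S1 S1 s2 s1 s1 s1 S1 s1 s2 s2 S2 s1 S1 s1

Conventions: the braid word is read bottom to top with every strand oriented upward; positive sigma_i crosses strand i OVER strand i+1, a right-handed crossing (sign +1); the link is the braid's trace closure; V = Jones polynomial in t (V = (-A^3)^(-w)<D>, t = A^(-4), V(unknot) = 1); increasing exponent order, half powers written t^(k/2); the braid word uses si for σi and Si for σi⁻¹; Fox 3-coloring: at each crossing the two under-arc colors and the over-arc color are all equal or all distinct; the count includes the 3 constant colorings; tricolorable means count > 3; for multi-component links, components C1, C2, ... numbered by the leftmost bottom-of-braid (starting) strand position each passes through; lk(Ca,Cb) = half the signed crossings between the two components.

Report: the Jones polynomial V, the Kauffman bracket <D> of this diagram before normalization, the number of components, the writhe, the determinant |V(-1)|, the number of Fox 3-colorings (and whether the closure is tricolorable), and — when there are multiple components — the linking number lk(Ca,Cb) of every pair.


V = t - t^2 + 2t^3 - t^4 + t^5 - t^6
<D> = -A^-12 + A^-8 - A^-4 + 2 - A^4 + A^8 (w = +4)
1 component over 14 crossings, w = +4
3 Fox colorings among 3^14, |V(-1)| = 7: not tricolorable
why: w = +4 shifts under R1 moves; the (-A^3)^(-4) factor cancels that in V


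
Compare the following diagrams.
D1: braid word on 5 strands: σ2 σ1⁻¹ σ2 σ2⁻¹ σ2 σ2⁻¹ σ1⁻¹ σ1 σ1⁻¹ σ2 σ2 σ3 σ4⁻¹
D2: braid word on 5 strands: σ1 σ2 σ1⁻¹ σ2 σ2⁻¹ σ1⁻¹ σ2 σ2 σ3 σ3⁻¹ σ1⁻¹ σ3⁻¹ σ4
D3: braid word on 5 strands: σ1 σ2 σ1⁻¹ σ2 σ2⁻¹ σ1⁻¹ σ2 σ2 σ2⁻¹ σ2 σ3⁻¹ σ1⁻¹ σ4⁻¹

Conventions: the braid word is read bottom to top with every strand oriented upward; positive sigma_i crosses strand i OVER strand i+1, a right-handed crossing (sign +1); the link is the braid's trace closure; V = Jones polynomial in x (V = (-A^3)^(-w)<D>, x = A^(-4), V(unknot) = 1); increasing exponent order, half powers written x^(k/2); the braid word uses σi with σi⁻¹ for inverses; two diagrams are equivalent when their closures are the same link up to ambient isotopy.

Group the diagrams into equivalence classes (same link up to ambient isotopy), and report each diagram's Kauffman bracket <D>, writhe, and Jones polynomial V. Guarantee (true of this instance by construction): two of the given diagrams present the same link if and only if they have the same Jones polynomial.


grouping into links: {D1, D2, D3}
V(D1) = -x^(-3/2) - 2x^(1/2) + x^(3/2) - x^(5/2) + x^(7/2)  (w +1, c 13, <D> = -A^-11 + A^-7 - A^-3 + 2A + A^9)
V(D2) = -x^(-3/2) - 2x^(1/2) + x^(3/2) - x^(5/2) + x^(7/2)  (w +1, c 13, <D> = -A^-11 + A^-7 - A^-3 + 2A + A^9)
D3 (bracket -A^-17 + A^-13 - A^-9 + 2A^-5 + A^3; 13 crossings at w = -1): V = -x^(-3/2) - 2x^(1/2) + x^(3/2) - x^(5/2) + x^(7/2)
why: all 3 diagrams share one V(x), hence one class


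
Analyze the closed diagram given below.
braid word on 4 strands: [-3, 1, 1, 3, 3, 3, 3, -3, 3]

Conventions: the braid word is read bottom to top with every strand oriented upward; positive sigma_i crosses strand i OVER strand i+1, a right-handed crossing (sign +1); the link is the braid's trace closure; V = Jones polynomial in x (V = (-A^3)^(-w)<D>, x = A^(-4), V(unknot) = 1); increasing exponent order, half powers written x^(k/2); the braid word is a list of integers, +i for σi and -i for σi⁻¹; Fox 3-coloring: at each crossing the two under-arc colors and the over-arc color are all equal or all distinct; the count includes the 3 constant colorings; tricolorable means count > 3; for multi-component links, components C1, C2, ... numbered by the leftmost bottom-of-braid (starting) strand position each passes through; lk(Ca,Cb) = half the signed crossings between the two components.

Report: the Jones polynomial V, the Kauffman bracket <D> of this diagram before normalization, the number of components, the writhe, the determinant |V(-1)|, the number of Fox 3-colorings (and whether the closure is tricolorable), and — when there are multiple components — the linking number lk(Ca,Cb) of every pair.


Jones polynomial: V(x) = x + x^2 + 2x^3 + x^4 - x^7
<D> = A^-13 - A^-1 - 2A^3 - A^7 - A^11; writhe +5
components 3, writhe +5 (9 crossings)
linking number lk(C1,C2) = +1
lk(C1,C3): 0
lk(C2,C3) = 0
3-colorings: 27 of 3^9, det 0 — tricolorable
note: w = +5 (over 9 crossings) is diagram-only; (-A^3)^(-5) removes it from V


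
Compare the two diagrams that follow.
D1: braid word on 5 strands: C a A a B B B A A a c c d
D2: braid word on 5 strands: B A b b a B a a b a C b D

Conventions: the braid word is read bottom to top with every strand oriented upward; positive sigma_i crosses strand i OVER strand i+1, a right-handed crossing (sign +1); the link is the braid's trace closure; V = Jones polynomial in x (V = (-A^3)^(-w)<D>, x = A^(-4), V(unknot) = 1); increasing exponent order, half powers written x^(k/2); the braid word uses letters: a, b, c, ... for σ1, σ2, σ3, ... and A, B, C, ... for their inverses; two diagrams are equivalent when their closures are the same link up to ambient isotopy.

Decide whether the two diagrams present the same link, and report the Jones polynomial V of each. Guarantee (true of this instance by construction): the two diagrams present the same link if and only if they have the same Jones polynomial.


equivalent: no
D1 (bracket A^-1 + A^3 + A^7 - A^15; 13 crossings at w = -1): V = x^(-9/2) - x^(-5/2) - x^(-3/2) - x^(-1/2)
D2 (bracket A^-21 - 2A^-17 + 2A^-13 - 2A^-9 + 3A^-5 - A^-1 + A^3; 13 crossings at w = +3): V = -x^(3/2) + x^(5/2) - 3x^(7/2) + 2x^(9/2) - 2x^(11/2) + 2x^(13/2) - x^(15/2)
key observation: V(x) takes 2 values over 2 diagrams, fixing the grouping


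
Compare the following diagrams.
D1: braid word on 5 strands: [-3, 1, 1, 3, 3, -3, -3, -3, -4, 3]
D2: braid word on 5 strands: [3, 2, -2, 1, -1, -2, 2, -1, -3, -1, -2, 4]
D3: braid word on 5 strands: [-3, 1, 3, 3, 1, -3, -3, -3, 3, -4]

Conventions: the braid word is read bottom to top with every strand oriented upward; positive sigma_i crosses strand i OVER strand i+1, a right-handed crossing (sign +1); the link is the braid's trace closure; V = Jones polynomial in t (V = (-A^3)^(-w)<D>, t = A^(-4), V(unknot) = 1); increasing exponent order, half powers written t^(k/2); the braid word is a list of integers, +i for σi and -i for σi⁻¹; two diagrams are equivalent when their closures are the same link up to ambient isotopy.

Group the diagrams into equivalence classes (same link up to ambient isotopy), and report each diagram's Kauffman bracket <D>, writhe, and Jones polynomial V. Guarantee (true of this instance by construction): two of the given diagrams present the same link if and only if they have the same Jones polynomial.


grouping into links: {D1, D3} | {D2}
V(D1) = 1 + t + t^2 + t^3  (w 0, c 10, <D> = A^-12 + A^-8 + A^-4 + 1)
V(D2) = t^-3 + t^-2 + t^-1 + 1  [12 crossings, <D> = A^-6 + A^-2 + A^2 + A^6, w = -2]
D3 (bracket A^-12 + A^-8 + A^-4 + 1; 10 crossings at w = 0): V = 1 + t + t^2 + t^3
why: 2 values of V(t) split the 3 diagrams


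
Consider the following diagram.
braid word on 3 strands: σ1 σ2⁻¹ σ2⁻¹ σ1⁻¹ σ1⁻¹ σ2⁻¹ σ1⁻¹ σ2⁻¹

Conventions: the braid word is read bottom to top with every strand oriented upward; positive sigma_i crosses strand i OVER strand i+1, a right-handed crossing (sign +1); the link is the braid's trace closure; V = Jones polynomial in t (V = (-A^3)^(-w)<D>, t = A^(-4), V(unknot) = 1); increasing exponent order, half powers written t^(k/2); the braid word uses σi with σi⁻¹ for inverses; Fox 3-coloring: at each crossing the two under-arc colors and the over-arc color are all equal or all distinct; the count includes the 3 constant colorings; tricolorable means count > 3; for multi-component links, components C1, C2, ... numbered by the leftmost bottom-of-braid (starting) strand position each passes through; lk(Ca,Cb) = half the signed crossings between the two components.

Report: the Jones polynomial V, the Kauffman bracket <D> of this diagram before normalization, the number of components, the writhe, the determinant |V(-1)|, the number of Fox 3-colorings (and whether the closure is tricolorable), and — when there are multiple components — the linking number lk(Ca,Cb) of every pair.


V = t^-8 - 2t^-7 + t^-6 - 2t^-5 + 2t^-4 + t^-2
<D> = A^-10 + 2A^-2 - 2A^2 + A^6 - 2A^10 + A^14 (w = -6)
1 component over 8 crossings, w = -6
27 Fox colorings among 3^8, |V(-1)| = 9: tricolorable
why: the span of V is 6, forcing >= 6 crossings in any diagram


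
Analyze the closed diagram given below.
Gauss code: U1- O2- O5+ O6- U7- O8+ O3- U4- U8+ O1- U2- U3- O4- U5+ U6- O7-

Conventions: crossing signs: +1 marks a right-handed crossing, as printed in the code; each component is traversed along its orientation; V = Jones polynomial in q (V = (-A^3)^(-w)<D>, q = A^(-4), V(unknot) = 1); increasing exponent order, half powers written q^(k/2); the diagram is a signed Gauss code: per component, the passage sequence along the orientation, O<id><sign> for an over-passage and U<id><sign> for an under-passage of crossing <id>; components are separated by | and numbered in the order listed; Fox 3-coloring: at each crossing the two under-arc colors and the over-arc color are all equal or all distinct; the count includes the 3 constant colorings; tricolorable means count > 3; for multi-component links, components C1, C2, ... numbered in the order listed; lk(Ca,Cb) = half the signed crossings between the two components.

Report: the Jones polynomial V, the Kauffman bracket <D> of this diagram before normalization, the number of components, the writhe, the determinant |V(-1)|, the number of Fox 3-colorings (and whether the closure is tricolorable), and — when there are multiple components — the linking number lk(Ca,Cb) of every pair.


V = -q^-6 + q^-5 - q^-4 + 2q^-3 - q^-2 + q^-1
<D> = A^-8 - A^-4 + 2 - A^4 + A^8 - A^12 (w = -4)
1 component over 8 crossings, w = -4
3 Fox colorings among 3^8, |V(-1)| = 7: not tricolorable
why: det 7 = |V(-1)|; not divisible by 3, so not tricolorable
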